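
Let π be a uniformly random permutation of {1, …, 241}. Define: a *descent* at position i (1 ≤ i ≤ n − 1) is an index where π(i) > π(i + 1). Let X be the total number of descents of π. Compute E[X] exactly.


Write X = Σ X_I over i = 1, …, 240, with X_I the indicator of one descent.
There are 240 indicators.
For each fixed i, the pair (π(i), π(i+1)) is a uniformly random ordered pair of distinct values from {1, …, 241}; by symmetry P[π(i) > π(i+1)] = 1/2.
By linearity: E[X] = 240 · (1/2) = (241 − 1) · (1/2) = 120 ≈ 120.0000.

E[X] = 120 = 120.0000.


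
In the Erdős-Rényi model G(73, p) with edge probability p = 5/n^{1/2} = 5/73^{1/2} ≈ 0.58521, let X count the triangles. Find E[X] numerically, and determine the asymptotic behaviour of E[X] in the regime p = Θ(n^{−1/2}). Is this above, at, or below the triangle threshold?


Number of potential triangles: C(73, 3) = 62196.
Each occurs with probability p³ ≈ (0.58521)³ ≈ 2.0041292e-01.
By linearity: E[X] = C(73, 3)·p³ ≈ 62196 · 2.0041292e-01 ≈ 12464.88218.
Since α = 1/2 < 1, p = c/n^{1/2} ≫ 1/n is above the triangle threshold p ~ 1/n. Asymptotically E[X] ~ (c³/6)·n^{3(1−α)} = (5³/6)·n^{1.5} → ∞; triangles are abundant w.h.p.

E[X] ≈ 12464.88218; in regime p = Θ(1/n^{1/2}) E[X] diverges (above the triangle threshold p ~ 1/n).


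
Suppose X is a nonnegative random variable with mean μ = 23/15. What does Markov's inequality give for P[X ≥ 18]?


μ = E[X] = 23/15, a = 18.
Markov: P[X ≥ 18] ≤ μ/a = (23/15)/18 = 23/270.
Numerically: ≈ 0.085185.
(Since a = 18 > μ = 1.533333, the bound 23/270 is < 1 and informative.)

P[X ≥ 18] ≤ 23/270 ≈ 0.085185.


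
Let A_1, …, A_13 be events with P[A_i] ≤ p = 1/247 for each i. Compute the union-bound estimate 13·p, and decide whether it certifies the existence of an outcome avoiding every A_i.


Union bound: P[∪_{i=1}^{13} A_i] ≤ Σ_i P[A_i] ≤ 13·p = 13·(1/247) = 1/19.
Numerically: 1/19 ≈ 0.0526.
Is 1/19 < 1? YES.
Since P[∪ A_i] ≤ 1/19 < 1, the complement has P[∩ A_i^c] ≥ 1 − 1/19 = 18/19 > 0, so some outcome avoids every A_i.

13·p = 1/19 ≈ 0.0526; existence CERTIFIED by the union bound.


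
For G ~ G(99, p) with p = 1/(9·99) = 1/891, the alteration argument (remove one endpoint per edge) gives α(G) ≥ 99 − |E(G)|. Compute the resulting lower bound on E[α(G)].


E[|E(G)|] = C(99, 2)·p = 4851 · (1/891) = 49/9.
E[α(G)] ≥ n − E[|E(G)|] = 99 − 49/9 = 842/9.
Numerically: ≈ 93.55556.
(This is only a lower bound; the true E[α(G)] may be larger.)

E[α(G)] ≥ 842/9 ≈ 93.55556.


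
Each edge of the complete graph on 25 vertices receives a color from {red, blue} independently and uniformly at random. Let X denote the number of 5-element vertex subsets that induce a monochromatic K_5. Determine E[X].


Let X = Σ_S X_S over the C(25, 5) = 53130 subsets S of size 5, where X_S = 1 if the K_5 on S is monochromatic.
For a fixed S, the K_5 on S has C(5, 2) = 10 edges. P[all 10 edges red] = (1/2)^10, and likewise for blue, so P[monochromatic] = 2·(1/2)^10 = 2^{1 − 10} = 1/512.
By linearity: E[X] = C(25, 5) · 2^{1 − 10} = 53130 · 1/512 = 26565/256.
Numerically: E[X] ≈ 103.7695.

E[X] = C(25,5)·2^(1−C(5,2)) = 26565/256 ≈ 103.7695.


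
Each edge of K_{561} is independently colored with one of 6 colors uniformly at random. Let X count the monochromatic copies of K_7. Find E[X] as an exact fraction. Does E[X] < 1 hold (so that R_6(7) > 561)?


E[X] = C(561, 7) · 6^{1 − 21} = 3341868282890280 · 6^{−20} = 3341868282890280/3656158440062976.
As a reduced fraction: E[X] = 46414837262365/50779978334208 ≈ 0.9140.
Is E[X] < 1? YES.
Since E[X] < 1, there exists a 6-coloring of K_{561} with no monochromatic K_7; hence R_6(7) > 561.

E[X] = 46414837262365/50779978334208 ≈ 0.9140; E[X] < 1, so R_6(7) > 561.


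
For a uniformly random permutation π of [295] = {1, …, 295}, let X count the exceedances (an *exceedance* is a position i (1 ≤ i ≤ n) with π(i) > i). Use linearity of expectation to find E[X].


Write X = Σ_{i=1}^{295} X_i, where X_i = 1_{π(i) > i}.
For each fixed i, π(i) is uniform over {1, …, 295} (marginal of a uniform permutation), so P[π(i) > i] = (n − i)/n. Summing: Σ_{i=1}^{295} (n − i)/n = (0 + 1 + … + 294)/295 = 295(295 − 1)/(2·295) = (295 − 1)/2.
Hence E[X] = Σ_{i=1}^{295} (295 − i)/295 = 147 ≈ 147.000.

E[X] = 147 = 147.000.


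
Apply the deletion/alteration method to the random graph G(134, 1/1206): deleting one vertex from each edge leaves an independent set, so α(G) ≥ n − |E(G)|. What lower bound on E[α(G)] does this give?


E[|E(G)|] = C(134, 2)·p = 8911 · (1/1206) = 133/18.
E[α(G)] ≥ n − E[|E(G)|] = 134 − 133/18 = 2279/18.
Numerically: ≈ 126.611111.
(This is only a lower bound; the true E[α(G)] may be larger.)

E[α(G)] ≥ 2279/18 ≈ 126.611111.


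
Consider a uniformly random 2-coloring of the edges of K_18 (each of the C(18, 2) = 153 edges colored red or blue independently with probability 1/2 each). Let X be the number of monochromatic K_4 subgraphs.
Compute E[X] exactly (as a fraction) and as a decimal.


Let X = Σ_S X_S over the C(18, 4) = 3060 subsets S of size 4, where X_S = 1 if the K_4 on S is monochromatic.
For a fixed S, the K_4 on S has C(4, 2) = 6 edges. P[all 6 edges red] = (1/2)^6, and likewise for blue, so P[monochromatic] = 2·(1/2)^6 = 2^{1 − 6} = 1/32.
Summing: E[X] = C(18, 4) · 2^{1 − 6} = 3060 · 1/32 = 765/8.
Numerically: E[X] ≈ 95.625000.

E[X] = C(18,4)·2^(1−C(4,2)) = 765/8 ≈ 95.625000.


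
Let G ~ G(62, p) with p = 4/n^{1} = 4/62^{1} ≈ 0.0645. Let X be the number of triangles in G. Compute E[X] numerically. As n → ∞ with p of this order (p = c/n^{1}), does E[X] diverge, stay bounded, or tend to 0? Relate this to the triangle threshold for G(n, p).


Number of potential triangles: C(62, 3) = 37820.
Each occurs with probability p³ ≈ (0.0645)³ ≈ 2.68537e-04.
By linearity: E[X] = C(62, 3)·p³ ≈ 37820 · 2.68537e-04 ≈ 10.156.
Here α = 1, so p = 4/n is exactly at the triangle threshold p ~ 1/n. Asymptotically E[X] → c³/6 = 4³/6 = 32/3 ≈ 10.667, a bounded constant. In this regime the triangle count is asymptotically Poisson(c³/6).

E[X] ≈ 10.156; in regime p = Θ(1/n^{1}) E[X] stays bounded (at the triangle threshold p ~ 1/n).


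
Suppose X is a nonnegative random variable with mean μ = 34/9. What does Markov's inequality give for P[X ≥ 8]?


μ = E[X] = 34/9, a = 8.
Markov: P[X ≥ 8] ≤ μ/a = (34/9)/8 = 17/36.
Numerically: ≈ 0.4722.
(Since a = 8 > μ = 3.7778, the bound 17/36 is < 1 and informative.)

P[X ≥ 8] ≤ 17/36 ≈ 0.4722.


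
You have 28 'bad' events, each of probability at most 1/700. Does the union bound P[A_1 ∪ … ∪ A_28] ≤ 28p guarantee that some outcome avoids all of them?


Union bound: P[∪_{i=1}^{28} A_i] ≤ Σ_i P[A_i] ≤ 28·p = 28·(1/700) = 1/25.
Numerically: 1/25 ≈ 0.04000.
Is 1/25 < 1? YES.
Since P[∪ A_i] ≤ 1/25 < 1, the complement has P[∩ A_i^c] ≥ 1 − 1/25 = 24/25 > 0, so some outcome avoids every A_i.

28·p = 1/25 ≈ 0.04000; existence CERTIFIED by the union bound.


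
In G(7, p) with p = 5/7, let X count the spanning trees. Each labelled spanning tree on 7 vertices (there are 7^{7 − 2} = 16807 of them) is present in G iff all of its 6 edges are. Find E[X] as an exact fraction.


K_7 has 7^{7 − 2} = 16807 labelled spanning trees.
For each such spanning tree H, let X_H = 1 if all 6 edges of H are present in G. Then P[X_H = 1] = p^{6} = (5/7)^{6} = 15625/117649.
By linearity of expectation: E[X] = Σ_H E[X_H] = 16807 · p^{6} = 16807 · 15625/117649 = 15625/7.
Numerically: E[X] ≈ 2232.1.

E[X] = 16807 · (5/7)^{6} = 15625/7 ≈ 2232.1.


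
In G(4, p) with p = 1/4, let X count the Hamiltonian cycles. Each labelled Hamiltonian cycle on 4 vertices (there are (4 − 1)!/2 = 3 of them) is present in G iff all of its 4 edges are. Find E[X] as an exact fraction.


K_4 has (4 − 1)!/2 = 3 labelled Hamiltonian cycles.
For each such Hamiltonian cycle H, let X_H = 1 if all 4 edges of H are present in G. Then P[X_H = 1] = p^{4} = (1/4)^{4} = 1/256.
By linearity: E[X] = Σ_H E[X_H] = 3 · p^{4} = 3 · 1/256 = 3/256.
Numerically: E[X] ≈ 0.01172.

E[X] = 3 · (1/4)^{4} = 3/256 ≈ 0.01172.


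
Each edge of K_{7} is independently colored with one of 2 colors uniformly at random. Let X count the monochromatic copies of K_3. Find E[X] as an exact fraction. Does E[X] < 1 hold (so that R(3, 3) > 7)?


E[X] = C(7, 3) · 2^{1 − 3} = 35 · 2^{−2} = 35/4.
As a reduced fraction: E[X] = 35/4 ≈ 8.75000.
Is E[X] < 1? NO.
Since E[X] ≥ 1, the first-moment bound is inconclusive at n = 7; it does NOT by itself certify R(3, 3) > 7.

E[X] = 35/4 ≈ 8.75000; E[X] ≥ 1; first-moment method inconclusive here.


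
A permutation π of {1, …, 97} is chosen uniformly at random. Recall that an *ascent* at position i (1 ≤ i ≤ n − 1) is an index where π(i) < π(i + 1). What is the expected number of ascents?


Write X = Σ X_I over i = 1, …, 96, with X_I the indicator of one ascent.
There are 96 indicators.
For each fixed i, the pair (π(i), π(i+1)) is a uniformly random ordered pair of distinct values from {1, …, 97}; by symmetry P[π(i) < π(i+1)] = 1/2.
By linearity: E[X] = 96 · (1/2) = (97 − 1) · (1/2) = 48 ≈ 48.000000.

E[X] = 48 = 48.000000.


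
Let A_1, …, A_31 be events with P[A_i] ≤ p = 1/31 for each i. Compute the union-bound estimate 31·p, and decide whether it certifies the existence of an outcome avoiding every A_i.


Union bound: P[∪_{i=1}^{31} A_i] ≤ Σ_i P[A_i] ≤ 31·p = 31·(1/31) = 1.
Numerically: 1 ≈ 1.000.
Is 1 < 1? NO.
Since the bound 1 is ≥ 1, the union bound is uninformative here; it does NOT by itself certify existence.

31·p = 1 ≈ 1.000; existence NOT certified by the union bound.


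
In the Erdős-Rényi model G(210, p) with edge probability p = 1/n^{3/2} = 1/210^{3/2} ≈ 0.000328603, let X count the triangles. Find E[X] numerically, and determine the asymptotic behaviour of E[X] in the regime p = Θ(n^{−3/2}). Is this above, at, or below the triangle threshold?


Number of potential triangles: C(210, 3) = 1521520.
Each occurs with probability p³ ≈ (0.000328603)³ ≈ 3.54824152e-11.
By linearity: E[X] = C(210, 3)·p³ ≈ 1521520 · 3.54824152e-11 ≈ 0.000054.
Since α = 3/2 > 1, p = c/n^{3/2} = o(1/n) is below the triangle threshold p ~ 1/n. Asymptotically E[X] ~ (c³/6)·n^{3(1−α)} = (1³/6)·n^{-1.5} → 0, so by Markov's inequality G has no triangles w.h.p.

E[X] ≈ 0.000054; in regime p = Θ(1/n^{3/2}) E[X] tends to 0 (below the triangle threshold p ~ 1/n).


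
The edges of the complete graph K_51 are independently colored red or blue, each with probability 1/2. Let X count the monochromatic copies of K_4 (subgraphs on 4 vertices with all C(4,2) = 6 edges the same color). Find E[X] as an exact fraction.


Let X = Σ_S X_S over the C(51, 4) = 249900 subsets S of size 4, where X_S = 1 if the K_4 on S is monochromatic.
For a fixed S, the K_4 on S has C(4, 2) = 6 edges. P[all 6 edges red] = (1/2)^6, and likewise for blue, so P[monochromatic] = 2·(1/2)^6 = 2^{1 − 6} = 1/32.
By linearity of expectation: E[X] = C(51, 4) · 2^{1 − 6} = 249900 · 1/32 = 62475/8.
Numerically: E[X] ≈ 7809.375000.

E[X] = C(51,4)·2^(1−C(4,2)) = 62475/8 ≈ 7809.375000.


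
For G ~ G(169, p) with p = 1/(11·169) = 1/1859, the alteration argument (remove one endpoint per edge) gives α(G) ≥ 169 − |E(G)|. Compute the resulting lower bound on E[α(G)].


E[|E(G)|] = C(169, 2)·p = 14196 · (1/1859) = 84/11.
E[α(G)] ≥ n − E[|E(G)|] = 169 − 84/11 = 1775/11.
Numerically: ≈ 161.363636.
(This is only a lower bound; the true E[α(G)] may be larger.)

E[α(G)] ≥ 1775/11 ≈ 161.363636.


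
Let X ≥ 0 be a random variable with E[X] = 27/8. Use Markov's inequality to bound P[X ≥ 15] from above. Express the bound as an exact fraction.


μ = E[X] = 27/8, a = 15.
Markov: P[X ≥ 15] ≤ μ/a = (27/8)/15 = 9/40.
Numerically: ≈ 0.2250.
(Since a = 15 > μ = 3.3750, the bound 9/40 is < 1 and informative.)

P[X ≥ 15] ≤ 9/40 ≈ 0.2250.


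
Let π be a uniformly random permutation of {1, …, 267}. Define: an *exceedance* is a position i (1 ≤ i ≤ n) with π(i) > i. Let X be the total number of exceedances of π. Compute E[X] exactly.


Write X = Σ_{i=1}^{267} X_i, where X_i = 1_{π(i) > i}.
For each fixed i, π(i) is uniform over {1, …, 267} (marginal of a uniform permutation), so P[π(i) > i] = (n − i)/n. Summing: Σ_{i=1}^{267} (n − i)/n = (0 + 1 + … + 266)/267 = 267(267 − 1)/(2·267) = (267 − 1)/2.
Hence E[X] = Σ_{i=1}^{267} (267 − i)/267 = 133 ≈ 133.00000.

E[X] = 133 = 133.00000.


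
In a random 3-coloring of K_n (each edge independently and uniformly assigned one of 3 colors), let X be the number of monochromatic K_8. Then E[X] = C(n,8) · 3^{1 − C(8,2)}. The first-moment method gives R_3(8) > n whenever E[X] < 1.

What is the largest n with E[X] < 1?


We need C(n, 8) · 3^{1 − 28} < 1, i.e. C(n, 8) < 3^{28 − 1} = 7625597484987.
Check values of n near the boundary:
  n = 150: C(150, 8) = 5257211409450; 5257211409450 < 7625597484987? YES
  n = 151: C(151, 8) = 5551321138650; 5551321138650 < 7625597484987? YES
  n = 152: C(152, 8) = 5859727868575; 5859727868575 < 7625597484987? YES
  n = 153: C(153, 8) = 6183023199255; 6183023199255 < 7625597484987? YES
  n = 154: C(154, 8) = 6521818990995; 6521818990995 < 7625597484987? YES
  n = 155: C(155, 8) = 6876747915675; 6876747915675 < 7625597484987? YES
  n = 156: C(156, 8) = 7248464019225; 7248464019225 < 7625597484987? YES
  n = 157: C(157, 8) = 7637643295425; 7637643295425 < 7625597484987? NO
  n = 158: C(158, 8) = 8044984271181; 8044984271181 < 7625597484987? NO
  n = 159: C(159, 8) = 8471208603429; 8471208603429 < 7625597484987? NO
The largest n with C(n, 8) < 7625597484987 is n = 156 (where E[X] = 805384891025/847288609443 ≈ 0.951). Hence R_3(8) > 156, i.e. R_3(8) ≥ 157.

Largest n = 156; hence R_3(8) > 156.


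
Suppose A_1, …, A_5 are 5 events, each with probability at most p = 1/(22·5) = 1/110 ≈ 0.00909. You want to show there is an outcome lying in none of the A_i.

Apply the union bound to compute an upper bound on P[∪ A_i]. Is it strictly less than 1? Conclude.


Union bound: P[∪_{i=1}^{5} A_i] ≤ Σ_i P[A_i] ≤ 5·p = 5·(1/110) = 1/22.
Numerically: 1/22 ≈ 0.04545.
Is 1/22 < 1? YES.
Since P[∪ A_i] ≤ 1/22 < 1, the complement has P[∩ A_i^c] ≥ 1 − 1/22 = 21/22 > 0, so some outcome avoids every A_i.

5·p = 1/22 ≈ 0.04545; existence CERTIFIED by the union bound.


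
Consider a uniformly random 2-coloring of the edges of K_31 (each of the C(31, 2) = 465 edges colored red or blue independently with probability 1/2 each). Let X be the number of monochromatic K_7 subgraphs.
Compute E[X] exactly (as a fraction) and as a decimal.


Let X = Σ_S X_S over the C(31, 7) = 2629575 subsets S of size 7, where X_S = 1 if the K_7 on S is monochromatic.
For a fixed S, the K_7 on S has C(7, 2) = 21 edges. P[all 21 edges red] = (1/2)^21, and likewise for blue, so P[monochromatic] = 2·(1/2)^21 = 2^{1 − 21} = 1/1048576.
By linearity: E[X] = C(31, 7) · 2^{1 − 21} = 2629575 · 1/1048576 = 2629575/1048576.
Numerically: E[X] ≈ 2.5078.

E[X] = C(31,7)·2^(1−C(7,2)) = 2629575/1048576 ≈ 2.5078.


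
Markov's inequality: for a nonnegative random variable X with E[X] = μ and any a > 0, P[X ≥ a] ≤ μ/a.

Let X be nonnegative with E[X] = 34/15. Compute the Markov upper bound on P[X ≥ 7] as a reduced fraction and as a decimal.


μ = E[X] = 34/15, a = 7.
Markov: P[X ≥ 7] ≤ μ/a = (34/15)/7 = 34/105.
Numerically: ≈ 0.324.
(Since a = 7 > μ = 2.267, the bound 34/105 is < 1 and informative.)

P[X ≥ 7] ≤ 34/105 ≈ 0.324.


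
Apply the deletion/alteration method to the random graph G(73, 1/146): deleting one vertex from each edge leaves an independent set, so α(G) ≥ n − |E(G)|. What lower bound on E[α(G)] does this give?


E[|E(G)|] = C(73, 2)·p = 2628 · (1/146) = 18.
E[α(G)] ≥ n − E[|E(G)|] = 73 − 18 = 55.
Numerically: ≈ 55.000.
(This is only a lower bound; the true E[α(G)] may be larger.)

E[α(G)] ≥ 55 ≈ 55.000.


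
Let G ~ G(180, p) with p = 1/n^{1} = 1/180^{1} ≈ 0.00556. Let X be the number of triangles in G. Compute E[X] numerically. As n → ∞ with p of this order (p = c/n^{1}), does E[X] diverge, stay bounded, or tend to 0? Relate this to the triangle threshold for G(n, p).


Number of potential triangles: C(180, 3) = 955860.
Each occurs with probability p³ ≈ (0.00556)³ ≈ 1.71468e-07.
By linearity: E[X] = C(180, 3)·p³ ≈ 955860 · 1.71468e-07 ≈ 0.164.
Here α = 1, so p = 1/n is exactly at the triangle threshold p ~ 1/n. Asymptotically E[X] → c³/6 = 1³/6 = 1/6 ≈ 0.167, a bounded constant. In this regime the triangle count is asymptotically Poisson(c³/6).

E[X] ≈ 0.164; in regime p = Θ(1/n^{1}) E[X] stays bounded (at the triangle threshold p ~ 1/n).


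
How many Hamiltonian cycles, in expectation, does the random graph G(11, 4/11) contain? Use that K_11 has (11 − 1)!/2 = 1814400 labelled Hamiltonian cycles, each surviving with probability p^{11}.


K_11 has (11 − 1)!/2 = 1814400 labelled Hamiltonian cycles.
For each such Hamiltonian cycle H, let X_H = 1 if all 11 edges of H are present in G. Then P[X_H = 1] = p^{11} = (4/11)^{11} = 4194304/285311670611.
By linearity: E[X] = Σ_H E[X_H] = 1814400 · p^{11} = 1814400 · 4194304/285311670611 = 7610145177600/285311670611.
Numerically: E[X] ≈ 26.67.

E[X] = 1814400 · (4/11)^{11} = 7610145177600/285311670611 ≈ 26.67.


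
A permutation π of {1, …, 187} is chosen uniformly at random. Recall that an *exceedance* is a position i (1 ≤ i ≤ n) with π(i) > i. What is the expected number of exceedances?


Write X = Σ_{i=1}^{187} X_i, where X_i = 1_{π(i) > i}.
For each fixed i, π(i) is uniform over {1, …, 187} (marginal of a uniform permutation), so P[π(i) > i] = (n − i)/n. Summing: Σ_{i=1}^{187} (n − i)/n = (0 + 1 + … + 186)/187 = 187(187 − 1)/(2·187) = (187 − 1)/2.
Hence E[X] = Σ_{i=1}^{187} (187 − i)/187 = 93 ≈ 93.000.

E[X] = 93 = 93.000.


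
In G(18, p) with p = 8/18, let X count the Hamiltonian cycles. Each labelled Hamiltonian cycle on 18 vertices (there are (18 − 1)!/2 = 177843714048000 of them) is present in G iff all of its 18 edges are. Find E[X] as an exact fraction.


K_18 has (18 − 1)!/2 = 177843714048000 labelled Hamiltonian cycles.
For each such Hamiltonian cycle H, let X_H = 1 if all 18 edges of H are present in G. Then P[X_H = 1] = p^{18} = (4/9)^{18} = 68719476736/150094635296999121.
Summing the indicators: E[X] = Σ_H E[X_H] = 177843714048000 · p^{18} = 177843714048000 · 68719476736/150094635296999121 = 16764508875398316032000/205891132094649.
Numerically: E[X] ≈ 8.142e+07.

E[X] = 177843714048000 · (4/9)^{18} = 16764508875398316032000/205891132094649 ≈ 8.142e+07.


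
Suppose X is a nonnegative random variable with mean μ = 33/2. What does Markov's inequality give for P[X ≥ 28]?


μ = E[X] = 33/2, a = 28.
Markov: P[X ≥ 28] ≤ μ/a = (33/2)/28 = 33/56.
Numerically: ≈ 0.58929.
(Since a = 28 > μ = 16.50000, the bound 33/56 is < 1 and informative.)

P[X ≥ 28] ≤ 33/56 ≈ 0.58929.


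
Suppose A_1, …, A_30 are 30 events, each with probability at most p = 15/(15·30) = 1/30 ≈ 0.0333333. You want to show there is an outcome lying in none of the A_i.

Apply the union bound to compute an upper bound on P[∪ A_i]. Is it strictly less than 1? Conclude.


Union bound: P[∪_{i=1}^{30} A_i] ≤ Σ_i P[A_i] ≤ 30·p = 30·(1/30) = 1.
Numerically: 1 ≈ 1.0000000.
Is 1 < 1? NO.
Since the bound 1 is ≥ 1, the union bound is uninformative here; it does NOT by itself certify existence.

30·p = 1 ≈ 1.0000000; existence NOT certified by the union bound.


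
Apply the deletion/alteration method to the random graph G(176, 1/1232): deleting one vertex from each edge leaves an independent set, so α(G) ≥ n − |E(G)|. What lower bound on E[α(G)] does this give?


E[|E(G)|] = C(176, 2)·p = 15400 · (1/1232) = 25/2.
E[α(G)] ≥ n − E[|E(G)|] = 176 − 25/2 = 327/2.
Numerically: ≈ 163.5000.
(This is only a lower bound; the true E[α(G)] may be larger.)

E[α(G)] ≥ 327/2 ≈ 163.5000.


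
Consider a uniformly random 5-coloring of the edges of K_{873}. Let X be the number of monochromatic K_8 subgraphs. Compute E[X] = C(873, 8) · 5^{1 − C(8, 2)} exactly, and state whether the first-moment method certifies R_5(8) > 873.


E[X] = C(873, 8) · 5^{1 − 28} = 8102594482562031309 · 5^{−27} = 8102594482562031309/7450580596923828125.
As a reduced fraction: E[X] = 8102594482562031309/7450580596923828125 ≈ 1.0875.
Is E[X] < 1? NO.
Since E[X] ≥ 1, the first-moment bound is inconclusive at n = 873; it does NOT by itself certify R_5(8) > 873.

E[X] = 8102594482562031309/7450580596923828125 ≈ 1.0875; E[X] ≥ 1; first-moment method inconclusive here.


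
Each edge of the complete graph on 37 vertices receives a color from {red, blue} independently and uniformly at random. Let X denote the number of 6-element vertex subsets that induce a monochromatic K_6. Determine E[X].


Let X = Σ_S X_S over the C(37, 6) = 2324784 subsets S of size 6, where X_S = 1 if the K_6 on S is monochromatic.
For a fixed S, the K_6 on S has C(6, 2) = 15 edges. P[all 15 edges red] = (1/2)^15, and likewise for blue, so P[monochromatic] = 2·(1/2)^15 = 2^{1 − 15} = 1/16384.
Summing: E[X] = C(37, 6) · 2^{1 − 15} = 2324784 · 1/16384 = 145299/1024.
Numerically: E[X] ≈ 141.8936.

E[X] = C(37,6)·2^(1−C(6,2)) = 145299/1024 ≈ 141.8936.


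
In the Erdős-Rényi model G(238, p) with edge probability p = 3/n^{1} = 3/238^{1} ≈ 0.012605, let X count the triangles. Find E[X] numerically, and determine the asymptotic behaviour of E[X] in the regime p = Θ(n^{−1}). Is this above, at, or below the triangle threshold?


Number of potential triangles: C(238, 3) = 2218636.
Each occurs with probability p³ ≈ (0.012605)³ ≈ 2.0027784e-06.
By linearity: E[X] = C(238, 3)·p³ ≈ 2218636 · 2.0027784e-06 ≈ 4.44344.
Here α = 1, so p = 3/n is exactly at the triangle threshold p ~ 1/n. Asymptotically E[X] → c³/6 = 3³/6 = 9/2 ≈ 4.50000, a bounded constant. In this regime the triangle count is asymptotically Poisson(c³/6).

E[X] ≈ 4.44344; in regime p = Θ(1/n^{1}) E[X] stays bounded (at the triangle threshold p ~ 1/n).


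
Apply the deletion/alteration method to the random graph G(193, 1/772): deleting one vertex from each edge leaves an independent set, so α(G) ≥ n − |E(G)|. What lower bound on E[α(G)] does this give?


E[|E(G)|] = C(193, 2)·p = 18528 · (1/772) = 24.
E[α(G)] ≥ n − E[|E(G)|] = 193 − 24 = 169.
Numerically: ≈ 169.000.
(This is only a lower bound; the true E[α(G)] may be larger.)

E[α(G)] ≥ 169 ≈ 169.000.


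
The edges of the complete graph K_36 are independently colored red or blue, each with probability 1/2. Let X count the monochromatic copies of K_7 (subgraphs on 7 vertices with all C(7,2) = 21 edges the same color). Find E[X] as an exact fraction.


Let X = Σ_S X_S over the C(36, 7) = 8347680 subsets S of size 7, where X_S = 1 if the K_7 on S is monochromatic.
For a fixed S, the K_7 on S has C(7, 2) = 21 edges. P[all 21 edges red] = (1/2)^21, and likewise for blue, so P[monochromatic] = 2·(1/2)^21 = 2^{1 − 21} = 1/1048576.
By linearity of expectation: E[X] = C(36, 7) · 2^{1 − 21} = 8347680 · 1/1048576 = 260865/32768.
Numerically: E[X] ≈ 7.96097.

E[X] = C(36,7)·2^(1−C(7,2)) = 260865/32768 ≈ 7.96097.


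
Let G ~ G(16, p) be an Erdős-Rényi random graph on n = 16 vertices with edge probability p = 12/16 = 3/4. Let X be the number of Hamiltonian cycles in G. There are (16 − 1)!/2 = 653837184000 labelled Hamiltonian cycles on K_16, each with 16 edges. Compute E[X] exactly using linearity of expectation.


K_16 has (16 − 1)!/2 = 653837184000 labelled Hamiltonian cycles.
For each such Hamiltonian cycle H, let X_H = 1 if all 16 edges of H are present in G. Then P[X_H = 1] = p^{16} = (3/4)^{16} = 43046721/4294967296.
Summing the indicators: E[X] = Σ_H E[X_H] = 653837184000 · p^{16} = 653837184000 · 43046721/4294967296 = 27485885585032875/4194304.
Numerically: E[X] ≈ 6.55e+09.

E[X] = 653837184000 · (3/4)^{16} = 27485885585032875/4194304 ≈ 6.55e+09.


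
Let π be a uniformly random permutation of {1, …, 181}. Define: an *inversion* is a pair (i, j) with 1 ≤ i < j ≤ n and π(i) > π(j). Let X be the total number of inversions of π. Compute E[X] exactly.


Write X = Σ X_I over the C(181, 2) = 16290 pairs i < j, with X_I the indicator of one inversion.
There are 16290 indicators.
For each fixed pair i < j, the values π(i) and π(j) are two distinct elements of {1, …, 181} in uniformly random order; by symmetry P[π(i) > π(j)] = 1/2.
By linearity: E[X] = 16290 · (1/2) = C(181, 2) · (1/2) = 16290/2 = 8145 ≈ 8145.00000.

E[X] = 8145 = 8145.00000.


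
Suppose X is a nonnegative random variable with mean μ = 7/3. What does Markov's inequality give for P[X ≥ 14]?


μ = E[X] = 7/3, a = 14.
Markov: P[X ≥ 14] ≤ μ/a = (7/3)/14 = 1/6.
Numerically: ≈ 0.1667.
(Since a = 14 > μ = 2.3333, the bound 1/6 is < 1 and informative.)

P[X ≥ 14] ≤ 1/6 ≈ 0.1667.


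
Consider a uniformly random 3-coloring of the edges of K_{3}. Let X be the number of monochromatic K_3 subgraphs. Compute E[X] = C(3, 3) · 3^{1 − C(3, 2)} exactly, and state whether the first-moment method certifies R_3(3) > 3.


E[X] = C(3, 3) · 3^{1 − 3} = 1 · 3^{−2} = 1/9.
As a reduced fraction: E[X] = 1/9 ≈ 0.1111.
Is E[X] < 1? YES.
Since E[X] < 1, there exists a 3-coloring of K_{3} with no monochromatic K_3; hence R_3(3) > 3.

E[X] = 1/9 ≈ 0.1111; E[X] < 1, so R_3(3) > 3.


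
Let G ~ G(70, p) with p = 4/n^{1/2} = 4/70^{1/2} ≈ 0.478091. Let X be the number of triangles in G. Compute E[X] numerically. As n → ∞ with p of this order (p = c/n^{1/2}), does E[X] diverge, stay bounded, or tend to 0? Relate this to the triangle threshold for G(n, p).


Number of potential triangles: C(70, 3) = 54740.
Each occurs with probability p³ ≈ (0.478091)³ ≈ 1.09278044e-01.
By linearity: E[X] = C(70, 3)·p³ ≈ 54740 · 1.09278044e-01 ≈ 5981.880144.
Since α = 1/2 < 1, p = c/n^{1/2} ≫ 1/n is above the triangle threshold p ~ 1/n. Asymptotically E[X] ~ (c³/6)·n^{3(1−α)} = (4³/6)·n^{1.5} → ∞; triangles are abundant w.h.p.

E[X] ≈ 5981.880144; in regime p = Θ(1/n^{1/2}) E[X] diverges (above the triangle threshold p ~ 1/n).


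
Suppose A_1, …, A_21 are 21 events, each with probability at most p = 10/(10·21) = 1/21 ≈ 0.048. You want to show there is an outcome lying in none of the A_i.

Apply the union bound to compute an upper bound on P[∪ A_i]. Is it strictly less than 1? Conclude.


Union bound: P[∪_{i=1}^{21} A_i] ≤ Σ_i P[A_i] ≤ 21·p = 21·(1/21) = 1.
Numerically: 1 ≈ 1.000.
Is 1 < 1? NO.
Since the bound 1 is ≥ 1, the union bound is uninformative here; it does NOT by itself certify existence.

21·p = 1 ≈ 1.000; existence NOT certified by the union bound.


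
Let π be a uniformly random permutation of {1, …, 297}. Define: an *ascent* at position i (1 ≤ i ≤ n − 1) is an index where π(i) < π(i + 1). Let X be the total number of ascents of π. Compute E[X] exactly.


Write X = Σ X_I over i = 1, …, 296, with X_I the indicator of one ascent.
There are 296 indicators.
For each fixed i, the pair (π(i), π(i+1)) is a uniformly random ordered pair of distinct values from {1, …, 297}; by symmetry P[π(i) < π(i+1)] = 1/2.
By linearity: E[X] = 296 · (1/2) = (297 − 1) · (1/2) = 148 ≈ 148.00000.

E[X] = 148 = 148.00000.


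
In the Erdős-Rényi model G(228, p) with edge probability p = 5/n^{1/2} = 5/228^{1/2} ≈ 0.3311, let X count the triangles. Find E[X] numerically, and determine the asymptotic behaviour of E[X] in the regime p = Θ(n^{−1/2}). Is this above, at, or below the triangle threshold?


Number of potential triangles: C(228, 3) = 1949476.
Each occurs with probability p³ ≈ (0.3311)³ ≈ 3.630845e-02.
By linearity: E[X] = C(228, 3)·p³ ≈ 1949476 · 3.630845e-02 ≈ 70782.4573.
Since α = 1/2 < 1, p = c/n^{1/2} ≫ 1/n is above the triangle threshold p ~ 1/n. Asymptotically E[X] ~ (c³/6)·n^{3(1−α)} = (5³/6)·n^{1.5} → ∞; triangles are abundant w.h.p.

E[X] ≈ 70782.4573; in regime p = Θ(1/n^{1/2}) E[X] diverges (above the triangle threshold p ~ 1/n).


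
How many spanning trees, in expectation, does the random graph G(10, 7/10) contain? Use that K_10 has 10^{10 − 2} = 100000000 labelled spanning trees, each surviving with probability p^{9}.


K_10 has 10^{10 − 2} = 100000000 labelled spanning trees.
For each such spanning tree H, let X_H = 1 if all 9 edges of H are present in G. Then P[X_H = 1] = p^{9} = (7/10)^{9} = 40353607/1000000000.
By linearity: E[X] = Σ_H E[X_H] = 100000000 · p^{9} = 100000000 · 40353607/1000000000 = 40353607/10.
Numerically: E[X] ≈ 4.03536e+06.

E[X] = 100000000 · (7/10)^{9} = 40353607/10 ≈ 4.03536e+06.


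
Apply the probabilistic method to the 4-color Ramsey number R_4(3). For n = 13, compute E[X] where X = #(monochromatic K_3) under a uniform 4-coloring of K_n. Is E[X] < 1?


E[X] = C(13, 3) · 4^{1 − 3} = 286 · 4^{−2} = 286/16.
As a reduced fraction: E[X] = 143/8 ≈ 17.875.
Is E[X] < 1? NO.
Since E[X] ≥ 1, the first-moment bound is inconclusive at n = 13; it does NOT by itself certify R_4(3) > 13.

E[X] = 143/8 ≈ 17.875; E[X] ≥ 1; first-moment method inconclusive here.


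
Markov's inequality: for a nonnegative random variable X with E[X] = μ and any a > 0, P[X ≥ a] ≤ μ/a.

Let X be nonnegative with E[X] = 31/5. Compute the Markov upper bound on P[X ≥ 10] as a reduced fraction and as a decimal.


μ = E[X] = 31/5, a = 10.
Markov: P[X ≥ 10] ≤ μ/a = (31/5)/10 = 31/50.
Numerically: ≈ 0.620.
(Since a = 10 > μ = 6.200, the bound 31/50 is < 1 and informative.)

P[X ≥ 10] ≤ 31/50 ≈ 0.620.


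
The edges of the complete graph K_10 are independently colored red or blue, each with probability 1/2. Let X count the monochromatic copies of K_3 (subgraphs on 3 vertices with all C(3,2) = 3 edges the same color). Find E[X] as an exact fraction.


Let X = Σ_S X_S over the C(10, 3) = 120 subsets S of size 3, where X_S = 1 if the K_3 on S is monochromatic.
For a fixed S, the K_3 on S has C(3, 2) = 3 edges. P[all 3 edges red] = (1/2)^3, and likewise for blue, so P[monochromatic] = 2·(1/2)^3 = 2^{1 − 3} = 1/4.
By linearity: E[X] = C(10, 3) · 2^{1 − 3} = 120 · 1/4 = 30.
Numerically: E[X] ≈ 30.000.

E[X] = C(10,3)·2^(1−C(3,2)) = 30 ≈ 30.000.


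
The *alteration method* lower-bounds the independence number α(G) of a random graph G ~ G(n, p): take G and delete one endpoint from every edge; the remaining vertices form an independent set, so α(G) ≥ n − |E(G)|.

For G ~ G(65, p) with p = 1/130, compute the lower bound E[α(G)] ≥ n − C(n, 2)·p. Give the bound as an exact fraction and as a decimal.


E[|E(G)|] = C(65, 2)·p = 2080 · (1/130) = 16.
E[α(G)] ≥ n − E[|E(G)|] = 65 − 16 = 49.
Numerically: ≈ 49.000000.
(This is only a lower bound; the true E[α(G)] may be larger.)

E[α(G)] ≥ 49 ≈ 49.000000.


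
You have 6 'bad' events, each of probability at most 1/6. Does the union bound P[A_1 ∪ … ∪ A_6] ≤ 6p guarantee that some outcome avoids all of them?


Union bound: P[∪_{i=1}^{6} A_i] ≤ Σ_i P[A_i] ≤ 6·p = 6·(1/6) = 1.
Numerically: 1 ≈ 1.0000000.
Is 1 < 1? NO.
Since the bound 1 is ≥ 1, the union bound is uninformative here; it does NOT by itself certify existence.

6·p = 1 ≈ 1.0000000; existence NOT certified by the union bound.


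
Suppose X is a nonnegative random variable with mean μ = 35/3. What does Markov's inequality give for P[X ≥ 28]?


μ = E[X] = 35/3, a = 28.
Markov: P[X ≥ 28] ≤ μ/a = (35/3)/28 = 5/12.
Numerically: ≈ 0.416667.
(Since a = 28 > μ = 11.666667, the bound 5/12 is < 1 and informative.)

P[X ≥ 28] ≤ 5/12 ≈ 0.416667.


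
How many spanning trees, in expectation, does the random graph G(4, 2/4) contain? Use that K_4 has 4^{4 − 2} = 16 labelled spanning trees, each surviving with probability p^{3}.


K_4 has 4^{4 − 2} = 16 labelled spanning trees.
For each such spanning tree H, let X_H = 1 if all 3 edges of H are present in G. Then P[X_H = 1] = p^{3} = (1/2)^{3} = 1/8.
Summing the indicators: E[X] = Σ_H E[X_H] = 16 · p^{3} = 16 · 1/8 = 2.
Numerically: E[X] ≈ 2.

E[X] = 16 · (1/2)^{3} = 2 ≈ 2.


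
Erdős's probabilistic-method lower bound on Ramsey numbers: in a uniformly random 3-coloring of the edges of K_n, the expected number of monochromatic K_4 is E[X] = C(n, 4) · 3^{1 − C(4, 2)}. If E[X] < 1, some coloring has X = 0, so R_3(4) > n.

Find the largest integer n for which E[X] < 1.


We need C(n, 4) · 3^{1 − 6} < 1, i.e. C(n, 4) < 3^{6 − 1} = 243.
Check values of n near the boundary:
  n = 4: C(4, 4) = 1; 1 < 243? YES
  n = 5: C(5, 4) = 5; 5 < 243? YES
  n = 6: C(6, 4) = 15; 15 < 243? YES
  n = 7: C(7, 4) = 35; 35 < 243? YES
  n = 8: C(8, 4) = 70; 70 < 243? YES
  n = 9: C(9, 4) = 126; 126 < 243? YES
  n = 10: C(10, 4) = 210; 210 < 243? YES
  n = 11: C(11, 4) = 330; 330 < 243? NO
  n = 12: C(12, 4) = 495; 495 < 243? NO
  n = 13: C(13, 4) = 715; 715 < 243? NO
The largest n with C(n, 4) < 243 is n = 10 (where E[X] = 70/81 ≈ 0.8642). Hence R_3(4) > 10, i.e. R_3(4) ≥ 11.

Largest n = 10; hence R_3(4) > 10.


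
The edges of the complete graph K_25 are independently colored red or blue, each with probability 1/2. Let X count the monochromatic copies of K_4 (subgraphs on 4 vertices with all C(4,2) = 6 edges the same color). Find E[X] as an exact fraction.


Let X = Σ_S X_S over the C(25, 4) = 12650 subsets S of size 4, where X_S = 1 if the K_4 on S is monochromatic.
For a fixed S, the K_4 on S has C(4, 2) = 6 edges. P[all 6 edges red] = (1/2)^6, and likewise for blue, so P[monochromatic] = 2·(1/2)^6 = 2^{1 − 6} = 1/32.
By linearity: E[X] = C(25, 4) · 2^{1 − 6} = 12650 · 1/32 = 6325/16.
Numerically: E[X] ≈ 395.3125.

E[X] = C(25,4)·2^(1−C(4,2)) = 6325/16 ≈ 395.3125.


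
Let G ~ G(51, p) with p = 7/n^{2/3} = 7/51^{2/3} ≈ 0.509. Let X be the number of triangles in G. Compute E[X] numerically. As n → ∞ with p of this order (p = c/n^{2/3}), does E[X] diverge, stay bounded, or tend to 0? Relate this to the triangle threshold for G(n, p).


Number of potential triangles: C(51, 3) = 20825.
Each occurs with probability p³ ≈ (0.509)³ ≈ 1.31872357e-01.
By linearity: E[X] = C(51, 3)·p³ ≈ 20825 · 1.31872357e-01 ≈ 2746.241830.
Since α = 2/3 < 1, p = c/n^{2/3} ≫ 1/n is above the triangle threshold p ~ 1/n. Asymptotically E[X] ~ (c³/6)·n^{3(1−α)} = (7³/6)·n^{1} → ∞; triangles are abundant w.h.p.

E[X] ≈ 2746.241830; in regime p = Θ(1/n^{2/3}) E[X] diverges (above the triangle threshold p ~ 1/n).


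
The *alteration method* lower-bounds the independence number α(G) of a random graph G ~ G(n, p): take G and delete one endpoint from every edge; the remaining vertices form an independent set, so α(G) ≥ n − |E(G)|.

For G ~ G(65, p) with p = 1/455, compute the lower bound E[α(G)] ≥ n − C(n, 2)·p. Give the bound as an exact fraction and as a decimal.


E[|E(G)|] = C(65, 2)·p = 2080 · (1/455) = 32/7.
E[α(G)] ≥ n − E[|E(G)|] = 65 − 32/7 = 423/7.
Numerically: ≈ 60.42857.
(This is only a lower bound; the true E[α(G)] may be larger.)

E[α(G)] ≥ 423/7 ≈ 60.42857.


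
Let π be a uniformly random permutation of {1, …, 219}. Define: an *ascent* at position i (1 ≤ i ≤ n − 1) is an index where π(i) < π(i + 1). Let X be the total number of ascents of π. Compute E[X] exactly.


Write X = Σ X_I over i = 1, …, 218, with X_I the indicator of one ascent.
There are 218 indicators.
For each fixed i, the pair (π(i), π(i+1)) is a uniformly random ordered pair of distinct values from {1, …, 219}; by symmetry P[π(i) < π(i+1)] = 1/2.
By linearity: E[X] = 218 · (1/2) = (219 − 1) · (1/2) = 109 ≈ 109.00000.

E[X] = 109 = 109.00000.


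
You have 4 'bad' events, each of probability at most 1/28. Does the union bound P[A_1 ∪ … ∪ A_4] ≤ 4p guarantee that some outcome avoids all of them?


Union bound: P[∪_{i=1}^{4} A_i] ≤ Σ_i P[A_i] ≤ 4·p = 4·(1/28) = 1/7.
Numerically: 1/7 ≈ 0.142857.
Is 1/7 < 1? YES.
Since P[∪ A_i] ≤ 1/7 < 1, the complement has P[∩ A_i^c] ≥ 1 − 1/7 = 6/7 > 0, so some outcome avoids every A_i.

4·p = 1/7 ≈ 0.142857; existence CERTIFIED by the union bound.


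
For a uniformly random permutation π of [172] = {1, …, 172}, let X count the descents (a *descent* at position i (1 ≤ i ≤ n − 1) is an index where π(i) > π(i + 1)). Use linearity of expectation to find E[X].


Write X = Σ X_I over i = 1, …, 171, with X_I the indicator of one descent.
There are 171 indicators.
For each fixed i, the pair (π(i), π(i+1)) is a uniformly random ordered pair of distinct values from {1, …, 172}; by symmetry P[π(i) > π(i+1)] = 1/2.
By linearity: E[X] = 171 · (1/2) = (172 − 1) · (1/2) = 171/2 ≈ 85.5000.

E[X] = 171/2 = 85.5000.


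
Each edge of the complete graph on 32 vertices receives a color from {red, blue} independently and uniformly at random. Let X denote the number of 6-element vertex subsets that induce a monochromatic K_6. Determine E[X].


Let X = Σ_S X_S over the C(32, 6) = 906192 subsets S of size 6, where X_S = 1 if the K_6 on S is monochromatic.
For a fixed S, the K_6 on S has C(6, 2) = 15 edges. P[all 15 edges red] = (1/2)^15, and likewise for blue, so P[monochromatic] = 2·(1/2)^15 = 2^{1 − 15} = 1/16384.
Summing: E[X] = C(32, 6) · 2^{1 − 15} = 906192 · 1/16384 = 56637/1024.
Numerically: E[X] ≈ 55.309570.

E[X] = C(32,6)·2^(1−C(6,2)) = 56637/1024 ≈ 55.309570.


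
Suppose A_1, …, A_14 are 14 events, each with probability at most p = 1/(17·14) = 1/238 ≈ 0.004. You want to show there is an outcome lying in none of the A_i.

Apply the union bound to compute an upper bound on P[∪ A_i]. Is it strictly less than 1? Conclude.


Union bound: P[∪_{i=1}^{14} A_i] ≤ Σ_i P[A_i] ≤ 14·p = 14·(1/238) = 1/17.
Numerically: 1/17 ≈ 0.059.
Is 1/17 < 1? YES.
Since P[∪ A_i] ≤ 1/17 < 1, the complement has P[∩ A_i^c] ≥ 1 − 1/17 = 16/17 > 0, so some outcome avoids every A_i.

14·p = 1/17 ≈ 0.059; existence CERTIFIED by the union bound.


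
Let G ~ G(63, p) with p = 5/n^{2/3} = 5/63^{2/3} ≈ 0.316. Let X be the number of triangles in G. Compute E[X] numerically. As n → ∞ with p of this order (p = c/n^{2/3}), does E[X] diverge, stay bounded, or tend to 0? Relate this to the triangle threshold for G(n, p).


Number of potential triangles: C(63, 3) = 39711.
Each occurs with probability p³ ≈ (0.316)³ ≈ 3.14941e-02.
By linearity: E[X] = C(63, 3)·p³ ≈ 39711 · 3.14941e-02 ≈ 1250.661.
Since α = 2/3 < 1, p = c/n^{2/3} ≫ 1/n is above the triangle threshold p ~ 1/n. Asymptotically E[X] ~ (c³/6)·n^{3(1−α)} = (5³/6)·n^{1} → ∞; triangles are abundant w.h.p.

E[X] ≈ 1250.661; in regime p = Θ(1/n^{2/3}) E[X] diverges (above the triangle threshold p ~ 1/n).


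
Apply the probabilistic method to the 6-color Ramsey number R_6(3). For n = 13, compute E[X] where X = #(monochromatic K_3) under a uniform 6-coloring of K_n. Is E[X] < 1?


E[X] = C(13, 3) · 6^{1 − 3} = 286 · 6^{−2} = 286/36.
As a reduced fraction: E[X] = 143/18 ≈ 7.944444.
Is E[X] < 1? NO.
Since E[X] ≥ 1, the first-moment bound is inconclusive at n = 13; it does NOT by itself certify R_6(3) > 13.

E[X] = 143/18 ≈ 7.944444; E[X] ≥ 1; first-moment method inconclusive here.


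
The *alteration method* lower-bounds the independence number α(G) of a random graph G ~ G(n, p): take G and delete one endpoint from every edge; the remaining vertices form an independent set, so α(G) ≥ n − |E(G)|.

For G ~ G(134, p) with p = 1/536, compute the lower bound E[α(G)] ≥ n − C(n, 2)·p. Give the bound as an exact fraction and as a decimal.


E[|E(G)|] = C(134, 2)·p = 8911 · (1/536) = 133/8.
E[α(G)] ≥ n − E[|E(G)|] = 134 − 133/8 = 939/8.
Numerically: ≈ 117.375000.
(This is only a lower bound; the true E[α(G)] may be larger.)

E[α(G)] ≥ 939/8 ≈ 117.375000.
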